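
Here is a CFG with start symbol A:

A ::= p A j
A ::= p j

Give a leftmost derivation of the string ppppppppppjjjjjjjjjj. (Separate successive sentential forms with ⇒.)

A ⇒ pAj ⇒ ppAjj ⇒ pppAjjj ⇒ ppppAjjjj ⇒ pppppAjjjjj ⇒ ppppppAjjjjjj ⇒ pppppppAjjjjjjj ⇒ ppppppppAjjjjjjjj ⇒ pppppppppAjjjjjjjjj ⇒ ppppppppppjjjjjjjjjj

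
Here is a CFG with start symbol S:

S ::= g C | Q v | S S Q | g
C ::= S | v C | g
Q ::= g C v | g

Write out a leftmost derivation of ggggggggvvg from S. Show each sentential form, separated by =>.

S=>SSQ=>gSQ=>gQvQ=>ggCvvQ=>ggSvvQ=>ggSSQvvQ=>ggSSQSQvvQ=>gggCSQSQvvQ=>ggggSQSQvvQ=>gggggQSQvvQ=>ggggggSQvvQ=>gggggggQvvQ=>ggggggggvvQ=>ggggggggvvg

S => SSQ   [S ::= S S Q]
SSQ => gSQ   [S ::= g]
gSQ => gQvQ   [S ::= Q v]
gQvQ => ggCvvQ   [Q ::= g C v]
ggCvvQ => ggSvvQ   [C ::= S]
ggSvvQ => ggSSQvvQ   [S ::= S S Q]
ggSSQvvQ => ggSSQSQvvQ   [S ::= S S Q]
ggSSQSQvvQ => gggCSQSQvvQ   [S ::= g C]
gggCSQSQvvQ => ggggSQSQvvQ   [C ::= g]
ggggSQSQvvQ => gggggQSQvvQ   [S ::= g]
gggggQSQvvQ => ggggggSQvvQ   [Q ::= g]
ggggggSQvvQ => gggggggQvvQ   [S ::= g]
gggggggQvvQ => ggggggggvvQ   [Q ::= g]
ggggggggvvQ => ggggggggvvg   [Q ::= g]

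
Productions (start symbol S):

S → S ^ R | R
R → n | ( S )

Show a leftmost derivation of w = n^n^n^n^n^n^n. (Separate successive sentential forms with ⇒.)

S ⇒ S^R   [S → S ^ R]
S^R ⇒ S^R^R   [S → S ^ R]
S^R^R ⇒ S^R^R^R   [S → S ^ R]
S^R^R^R ⇒ S^R^R^R^R   [S → S ^ R]
S^R^R^R^R ⇒ S^R^R^R^R^R   [S → S ^ R]
S^R^R^R^R^R ⇒ S^R^R^R^R^R^R   [S → S ^ R]
S^R^R^R^R^R^R ⇒ R^R^R^R^R^R^R   [S → R]
R^R^R^R^R^R^R ⇒ n^R^R^R^R^R^R   [R → n]
n^R^R^R^R^R^R ⇒ n^n^R^R^R^R^R   [R → n]
n^n^R^R^R^R^R ⇒ n^n^n^R^R^R^R   [R → n]
n^n^n^R^R^R^R ⇒ n^n^n^n^R^R^R   [R → n]
n^n^n^n^R^R^R ⇒ n^n^n^n^n^R^R   [R → n]
n^n^n^n^n^R^R ⇒ n^n^n^n^n^n^R   [R → n]
n^n^n^n^n^n^R ⇒ n^n^n^n^n^n^n   [R → n]

S⇒S^R⇒S^R^R⇒S^R^R^R⇒S^R^R^R^R⇒S^R^R^R^R^R⇒S^R^R^R^R^R^R⇒R^R^R^R^R^R^R⇒n^R^R^R^R^R^R⇒n^n^R^R^R^R^R⇒n^n^n^R^R^R^R⇒n^n^n^n^R^R^R⇒n^n^n^n^n^R^R⇒n^n^n^n^n^n^R⇒n^n^n^n^n^n^n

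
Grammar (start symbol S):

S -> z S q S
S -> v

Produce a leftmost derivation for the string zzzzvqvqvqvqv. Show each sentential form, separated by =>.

S => zSqS => zzSqSqS => zzzSqSqSqS => zzzzSqSqSqSqS => zzzzvqSqSqSqS => zzzzvqvqSqSqS => zzzzvqvqvqSqS => zzzzvqvqvqvqS => zzzzvqvqvqvqv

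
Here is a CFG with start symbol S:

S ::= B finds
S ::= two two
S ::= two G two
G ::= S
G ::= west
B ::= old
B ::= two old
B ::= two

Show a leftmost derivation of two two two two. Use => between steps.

S => two G two   [S ::= two G two]
two G two => two S two   [G ::= S]
two S two => two two two two   [S ::= two two]

S => two G two => two S two => two two two two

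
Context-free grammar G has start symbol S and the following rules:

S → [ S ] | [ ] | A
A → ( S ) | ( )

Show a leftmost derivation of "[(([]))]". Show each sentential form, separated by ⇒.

S ⇒ [S]   [S → [ S ]]
[S] ⇒ [A]   [S → A]
[A] ⇒ [(S)]   [A → ( S )]
[(S)] ⇒ [(A)]   [S → A]
[(A)] ⇒ [((S))]   [A → ( S )]
[((S))] ⇒ [(([]))]   [S → [ ]]

S⇒[S]⇒[A]⇒[(S)]⇒[(A)]⇒[((S))]⇒[(([]))]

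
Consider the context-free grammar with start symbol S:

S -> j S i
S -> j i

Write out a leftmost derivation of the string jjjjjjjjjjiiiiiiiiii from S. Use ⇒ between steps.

S ⇒ jSi ⇒ jjSii ⇒ jjjSiii ⇒ jjjjSiiii ⇒ jjjjjSiiiii ⇒ jjjjjjSiiiiii ⇒ jjjjjjjSiiiiiii ⇒ jjjjjjjjSiiiiiiii ⇒ jjjjjjjjjSiiiiiiiii ⇒ jjjjjjjjjjiiiiiiiiii

S ⇒ jSi   [S -> j S i]
jSi ⇒ jjSii   [S -> j S i]
jjSii ⇒ jjjSiii   [S -> j S i]
jjjSiii ⇒ jjjjSiiii   [S -> j S i]
jjjjSiiii ⇒ jjjjjSiiiii   [S -> j S i]
jjjjjSiiiii ⇒ jjjjjjSiiiiii   [S -> j S i]
jjjjjjSiiiiii ⇒ jjjjjjjSiiiiiii   [S -> j S i]
jjjjjjjSiiiiiii ⇒ jjjjjjjjSiiiiiiii   [S -> j S i]
jjjjjjjjSiiiiiiii ⇒ jjjjjjjjjSiiiiiiiii   [S -> j S i]
jjjjjjjjjSiiiiiiiii ⇒ jjjjjjjjjjiiiiiiiiii   [S -> j i]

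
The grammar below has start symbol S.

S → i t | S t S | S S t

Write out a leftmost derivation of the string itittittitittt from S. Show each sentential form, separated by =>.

S => SSt => SStSt => itStSt => itittSt => itittSStt => itittStSStt => itittittSStt => itittittitStt => itittittitittt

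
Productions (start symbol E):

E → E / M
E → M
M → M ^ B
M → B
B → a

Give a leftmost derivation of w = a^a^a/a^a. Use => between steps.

E => E/M   [E → E / M]
E/M => M/M   [E → M]
M/M => M^B/M   [M → M ^ B]
M^B/M => M^B^B/M   [M → M ^ B]
M^B^B/M => B^B^B/M   [M → B]
B^B^B/M => a^B^B/M   [B → a]
a^B^B/M => a^a^B/M   [B → a]
a^a^B/M => a^a^a/M   [B → a]
a^a^a/M => a^a^a/M^B   [M → M ^ B]
a^a^a/M^B => a^a^a/B^B   [M → B]
a^a^a/B^B => a^a^a/a^B   [B → a]
a^a^a/a^B => a^a^a/a^a   [B → a]

E => E/M => M/M => M^B/M => M^B^B/M => B^B^B/M => a^B^B/M => a^a^B/M => a^a^a/M => a^a^a/M^B => a^a^a/B^B => a^a^a/a^B => a^a^a/a^a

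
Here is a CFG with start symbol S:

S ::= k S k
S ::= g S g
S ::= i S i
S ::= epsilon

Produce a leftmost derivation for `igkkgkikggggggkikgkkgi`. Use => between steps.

S => iSi => igSgi => igkSkgi => igkkSkkgi => igkkgSgkkgi => igkkgkSkgkkgi => igkkgkiSikgkkgi => igkkgkikSkikgkkgi => igkkgkikgSgkikgkkgi => igkkgkikggSggkikgkkgi => igkkgkikgggSgggkikgkkgi => igkkgkikggggggkikgkkgi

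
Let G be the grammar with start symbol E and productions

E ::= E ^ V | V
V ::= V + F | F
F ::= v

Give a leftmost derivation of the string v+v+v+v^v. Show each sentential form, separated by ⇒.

E ⇒ E^V   [E ::= E ^ V]
E^V ⇒ V^V   [E ::= V]
V^V ⇒ V+F^V   [V ::= V + F]
V+F^V ⇒ V+F+F^V   [V ::= V + F]
V+F+F^V ⇒ V+F+F+F^V   [V ::= V + F]
V+F+F+F^V ⇒ F+F+F+F^V   [V ::= F]
F+F+F+F^V ⇒ v+F+F+F^V   [F ::= v]
v+F+F+F^V ⇒ v+v+F+F^V   [F ::= v]
v+v+F+F^V ⇒ v+v+v+F^V   [F ::= v]
v+v+v+F^V ⇒ v+v+v+v^V   [F ::= v]
v+v+v+v^V ⇒ v+v+v+v^F   [V ::= F]
v+v+v+v^F ⇒ v+v+v+v^v   [F ::= v]

E ⇒ E^V ⇒ V^V ⇒ V+F^V ⇒ V+F+F^V ⇒ V+F+F+F^V ⇒ F+F+F+F^V ⇒ v+F+F+F^V ⇒ v+v+F+F^V ⇒ v+v+v+F^V ⇒ v+v+v+v^V ⇒ v+v+v+v^F ⇒ v+v+v+v^v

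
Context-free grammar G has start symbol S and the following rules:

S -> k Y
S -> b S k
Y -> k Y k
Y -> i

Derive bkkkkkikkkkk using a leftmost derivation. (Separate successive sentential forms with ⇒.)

S⇒bSk⇒bkYk⇒bkkYkk⇒bkkkYkkk⇒bkkkkYkkkk⇒bkkkkkYkkkkk⇒bkkkkkikkkkk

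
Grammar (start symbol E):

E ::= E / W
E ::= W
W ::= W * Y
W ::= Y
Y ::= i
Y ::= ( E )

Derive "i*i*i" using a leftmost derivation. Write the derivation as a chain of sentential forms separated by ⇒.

E ⇒ W   [E ::= W]
W ⇒ W*Y   [W ::= W * Y]
W*Y ⇒ W*Y*Y   [W ::= W * Y]
W*Y*Y ⇒ Y*Y*Y   [W ::= Y]
Y*Y*Y ⇒ i*Y*Y   [Y ::= i]
i*Y*Y ⇒ i*i*Y   [Y ::= i]
i*i*Y ⇒ i*i*i   [Y ::= i]

E ⇒ W ⇒ W*Y ⇒ W*Y*Y ⇒ Y*Y*Y ⇒ i*Y*Y ⇒ i*i*Y ⇒ i*i*i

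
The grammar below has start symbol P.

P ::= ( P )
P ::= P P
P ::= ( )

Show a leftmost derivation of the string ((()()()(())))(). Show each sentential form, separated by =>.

P => PP => (P)P => ((P))P => ((PP))P => ((PPP))P => ((PPPP))P => ((()PPP))P => ((()()PP))P => ((()()()P))P => ((()()()(P)))P => ((()()()(())))P => ((()()()(())))()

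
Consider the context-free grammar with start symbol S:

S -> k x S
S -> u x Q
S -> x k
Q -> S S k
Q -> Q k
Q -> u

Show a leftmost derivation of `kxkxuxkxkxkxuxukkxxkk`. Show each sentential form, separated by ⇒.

S⇒kxS⇒kxkxS⇒kxkxuxQ⇒kxkxuxSSk⇒kxkxuxkxSSk⇒kxkxuxkxkxSSk⇒kxkxuxkxkxkxSSk⇒kxkxuxkxkxkxuxQSk⇒kxkxuxkxkxkxuxQkSk⇒kxkxuxkxkxkxuxukSk⇒kxkxuxkxkxkxuxukkxSk⇒kxkxuxkxkxkxuxukkxxkk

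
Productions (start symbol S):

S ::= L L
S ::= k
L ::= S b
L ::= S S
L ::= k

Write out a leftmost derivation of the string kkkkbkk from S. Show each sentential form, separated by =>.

S => LL => SSL => LLSL => kLSL => kSbSL => kLLbSL => kSSLbSL => kkSLbSL => kkkLbSL => kkkkbSL => kkkkbkL => kkkkbkk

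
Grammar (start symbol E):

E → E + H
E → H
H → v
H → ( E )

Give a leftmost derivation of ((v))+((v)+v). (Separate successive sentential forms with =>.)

E => E+H   [E → E + H]
E+H => H+H   [E → H]
H+H => (E)+H   [H → ( E )]
(E)+H => (H)+H   [E → H]
(H)+H => ((E))+H   [H → ( E )]
((E))+H => ((H))+H   [E → H]
((H))+H => ((v))+H   [H → v]
((v))+H => ((v))+(E)   [H → ( E )]
((v))+(E) => ((v))+(E+H)   [E → E + H]
((v))+(E+H) => ((v))+(H+H)   [E → H]
((v))+(H+H) => ((v))+((E)+H)   [H → ( E )]
((v))+((E)+H) => ((v))+((H)+H)   [E → H]
((v))+((H)+H) => ((v))+((v)+H)   [H → v]
((v))+((v)+H) => ((v))+((v)+v)   [H → v]

E=>E+H=>H+H=>(E)+H=>(H)+H=>((E))+H=>((H))+H=>((v))+H=>((v))+(E)=>((v))+(E+H)=>((v))+(H+H)=>((v))+((E)+H)=>((v))+((H)+H)=>((v))+((v)+H)=>((v))+((v)+v)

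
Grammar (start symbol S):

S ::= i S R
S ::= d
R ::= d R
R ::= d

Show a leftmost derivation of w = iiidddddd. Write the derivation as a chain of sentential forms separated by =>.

S => iSR => iiSRR => iiiSRRR => iiidRRR => iiiddRRR => iiidddRRR => iiiddddRR => iiidddddR => iiidddddd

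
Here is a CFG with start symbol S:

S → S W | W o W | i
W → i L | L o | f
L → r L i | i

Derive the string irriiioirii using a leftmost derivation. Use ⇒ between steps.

S ⇒ WoW ⇒ iLoW ⇒ irLioW ⇒ irrLiioW ⇒ irriiioW ⇒ irriiioiL ⇒ irriiioirLi ⇒ irriiioirii

S ⇒ WoW   [S → W o W]
WoW ⇒ iLoW   [W → i L]
iLoW ⇒ irLioW   [L → r L i]
irLioW ⇒ irrLiioW   [L → r L i]
irrLiioW ⇒ irriiioW   [L → i]
irriiioW ⇒ irriiioiL   [W → i L]
irriiioiL ⇒ irriiioirLi   [L → r L i]
irriiioirLi ⇒ irriiioirii   [L → i]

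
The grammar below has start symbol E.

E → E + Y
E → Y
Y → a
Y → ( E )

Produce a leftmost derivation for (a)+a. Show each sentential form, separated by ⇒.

E ⇒ E+Y   [E → E + Y]
E+Y ⇒ Y+Y   [E → Y]
Y+Y ⇒ (E)+Y   [Y → ( E )]
(E)+Y ⇒ (Y)+Y   [E → Y]
(Y)+Y ⇒ (a)+Y   [Y → a]
(a)+Y ⇒ (a)+a   [Y → a]

E ⇒ E+Y ⇒ Y+Y ⇒ (E)+Y ⇒ (Y)+Y ⇒ (a)+Y ⇒ (a)+a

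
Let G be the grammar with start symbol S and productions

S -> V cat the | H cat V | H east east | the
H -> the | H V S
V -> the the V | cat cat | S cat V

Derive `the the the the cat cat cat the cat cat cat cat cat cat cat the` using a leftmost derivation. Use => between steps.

S => V cat the   [S -> V cat the]
V cat the => S cat V cat the   [V -> S cat V]
S cat V cat the => H cat V cat V cat the   [S -> H cat V]
H cat V cat V cat the => H V S cat V cat V cat the   [H -> H V S]
H V S cat V cat V cat the => the V S cat V cat V cat the   [H -> the]
the V S cat V cat V cat the => the the the V S cat V cat V cat the   [V -> the the V]
the the the V S cat V cat V cat the => the the the S cat V S cat V cat V cat the   [V -> S cat V]
the the the S cat V S cat V cat V cat the => the the the the cat V S cat V cat V cat the   [S -> the]
the the the the cat V S cat V cat V cat the => the the the the cat cat cat S cat V cat V cat the   [V -> cat cat]
the the the the cat cat cat S cat V cat V cat the => the the the the cat cat cat the cat V cat V cat the   [S -> the]
the the the the cat cat cat the cat V cat V cat the => the the the the cat cat cat the cat cat cat cat V cat the   [V -> cat cat]
the the the the cat cat cat the cat cat cat cat V cat the => the the the the cat cat cat the cat cat cat cat cat cat cat the   [V -> cat cat]

S => V cat the => S cat V cat the => H cat V cat V cat the => H V S cat V cat V cat the => the V S cat V cat V cat the => the the the V S cat V cat V cat the => the the the S cat V S cat V cat V cat the => the the the the cat V S cat V cat V cat the => the the the the cat cat cat S cat V cat V cat the => the the the the cat cat cat the cat V cat V cat the => the the the the cat cat cat the cat cat cat cat V cat the => the the the the cat cat cat the cat cat cat cat cat cat cat the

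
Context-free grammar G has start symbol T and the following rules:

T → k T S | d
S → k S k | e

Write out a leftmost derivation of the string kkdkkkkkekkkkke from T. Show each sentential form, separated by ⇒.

T ⇒ kTS ⇒ kkTSS ⇒ kkdSS ⇒ kkdkSkS ⇒ kkdkkSkkS ⇒ kkdkkkSkkkS ⇒ kkdkkkkSkkkkS ⇒ kkdkkkkkSkkkkkS ⇒ kkdkkkkkekkkkkS ⇒ kkdkkkkkekkkkke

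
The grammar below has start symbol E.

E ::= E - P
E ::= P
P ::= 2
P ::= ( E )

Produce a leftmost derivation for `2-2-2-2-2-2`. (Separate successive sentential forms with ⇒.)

E ⇒ E-P ⇒ E-P-P ⇒ E-P-P-P ⇒ E-P-P-P-P ⇒ E-P-P-P-P-P ⇒ P-P-P-P-P-P ⇒ 2-P-P-P-P-P ⇒ 2-2-P-P-P-P ⇒ 2-2-2-P-P-P ⇒ 2-2-2-2-P-P ⇒ 2-2-2-2-2-P ⇒ 2-2-2-2-2-2

E ⇒ E-P   [E ::= E - P]
E-P ⇒ E-P-P   [E ::= E - P]
E-P-P ⇒ E-P-P-P   [E ::= E - P]
E-P-P-P ⇒ E-P-P-P-P   [E ::= E - P]
E-P-P-P-P ⇒ E-P-P-P-P-P   [E ::= E - P]
E-P-P-P-P-P ⇒ P-P-P-P-P-P   [E ::= P]
P-P-P-P-P-P ⇒ 2-P-P-P-P-P   [P ::= 2]
2-P-P-P-P-P ⇒ 2-2-P-P-P-P   [P ::= 2]
2-2-P-P-P-P ⇒ 2-2-2-P-P-P   [P ::= 2]
2-2-2-P-P-P ⇒ 2-2-2-2-P-P   [P ::= 2]
2-2-2-2-P-P ⇒ 2-2-2-2-2-P   [P ::= 2]
2-2-2-2-2-P ⇒ 2-2-2-2-2-2   [P ::= 2]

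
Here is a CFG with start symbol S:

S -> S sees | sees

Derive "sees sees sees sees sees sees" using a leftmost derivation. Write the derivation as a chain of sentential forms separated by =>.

S => S sees => S sees sees => S sees sees sees => S sees sees sees sees => S sees sees sees sees sees => sees sees sees sees sees sees

S => S sees   [S -> S sees]
S sees => S sees sees   [S -> S sees]
S sees sees => S sees sees sees   [S -> S sees]
S sees sees sees => S sees sees sees sees   [S -> S sees]
S sees sees sees sees => S sees sees sees sees sees   [S -> S sees]
S sees sees sees sees sees => sees sees sees sees sees sees   [S -> sees]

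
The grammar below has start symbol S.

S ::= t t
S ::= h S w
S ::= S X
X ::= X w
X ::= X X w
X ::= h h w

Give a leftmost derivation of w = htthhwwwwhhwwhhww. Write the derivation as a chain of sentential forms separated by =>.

S => SX   [S ::= S X]
SX => hSwX   [S ::= h S w]
hSwX => hSXwX   [S ::= S X]
hSXwX => hSXXwX   [S ::= S X]
hSXXwX => httXXwX   [S ::= t t]
httXXwX => httXwXwX   [X ::= X w]
httXwXwX => httXwwXwX   [X ::= X w]
httXwwXwX => httXwwwXwX   [X ::= X w]
httXwwwXwX => htthhwwwwXwX   [X ::= h h w]
htthhwwwwXwX => htthhwwwwhhwwX   [X ::= h h w]
htthhwwwwhhwwX => htthhwwwwhhwwXw   [X ::= X w]
htthhwwwwhhwwXw => htthhwwwwhhwwhhww   [X ::= h h w]

S => SX => hSwX => hSXwX => hSXXwX => httXXwX => httXwXwX => httXwwXwX => httXwwwXwX => htthhwwwwXwX => htthhwwwwhhwwX => htthhwwwwhhwwXw => htthhwwwwhhwwhhww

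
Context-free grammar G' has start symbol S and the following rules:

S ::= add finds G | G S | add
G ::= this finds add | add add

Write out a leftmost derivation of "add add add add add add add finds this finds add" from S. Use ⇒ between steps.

S ⇒ G S ⇒ add add S ⇒ add add G S ⇒ add add add add S ⇒ add add add add G S ⇒ add add add add add add S ⇒ add add add add add add add finds G ⇒ add add add add add add add finds this finds add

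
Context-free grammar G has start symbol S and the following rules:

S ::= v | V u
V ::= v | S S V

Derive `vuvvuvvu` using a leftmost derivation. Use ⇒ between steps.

S⇒Vu⇒SSVu⇒VuSVu⇒SSVuSVu⇒VuSVuSVu⇒vuSVuSVu⇒vuvVuSVu⇒vuvvuSVu⇒vuvvuvVu⇒vuvvuvvu

S ⇒ Vu   [S ::= V u]
Vu ⇒ SSVu   [V ::= S S V]
SSVu ⇒ VuSVu   [S ::= V u]
VuSVu ⇒ SSVuSVu   [V ::= S S V]
SSVuSVu ⇒ VuSVuSVu   [S ::= V u]
VuSVuSVu ⇒ vuSVuSVu   [V ::= v]
vuSVuSVu ⇒ vuvVuSVu   [S ::= v]
vuvVuSVu ⇒ vuvvuSVu   [V ::= v]
vuvvuSVu ⇒ vuvvuvVu   [S ::= v]
vuvvuvVu ⇒ vuvvuvvu   [V ::= v]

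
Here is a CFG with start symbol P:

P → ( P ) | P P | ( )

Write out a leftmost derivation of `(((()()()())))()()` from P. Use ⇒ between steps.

P ⇒ PP ⇒ PPP ⇒ (P)PP ⇒ ((P))PP ⇒ (((P)))PP ⇒ (((PP)))PP ⇒ (((()P)))PP ⇒ (((()PP)))PP ⇒ (((()PPP)))PP ⇒ (((()()PP)))PP ⇒ (((()()()P)))PP ⇒ (((()()()())))PP ⇒ (((()()()())))()P ⇒ (((()()()())))()()

P ⇒ PP   [P → P P]
PP ⇒ PPP   [P → P P]
PPP ⇒ (P)PP   [P → ( P )]
(P)PP ⇒ ((P))PP   [P → ( P )]
((P))PP ⇒ (((P)))PP   [P → ( P )]
(((P)))PP ⇒ (((PP)))PP   [P → P P]
(((PP)))PP ⇒ (((()P)))PP   [P → ( )]
(((()P)))PP ⇒ (((()PP)))PP   [P → P P]
(((()PP)))PP ⇒ (((()PPP)))PP   [P → P P]
(((()PPP)))PP ⇒ (((()()PP)))PP   [P → ( )]
(((()()PP)))PP ⇒ (((()()()P)))PP   [P → ( )]
(((()()()P)))PP ⇒ (((()()()())))PP   [P → ( )]
(((()()()())))PP ⇒ (((()()()())))()P   [P → ( )]
(((()()()())))()P ⇒ (((()()()())))()()   [P → ( )]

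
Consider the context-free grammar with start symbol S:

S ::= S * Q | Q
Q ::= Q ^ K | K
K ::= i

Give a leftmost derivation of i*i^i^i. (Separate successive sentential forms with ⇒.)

S⇒S*Q⇒Q*Q⇒K*Q⇒i*Q⇒i*Q^K⇒i*Q^K^K⇒i*K^K^K⇒i*i^K^K⇒i*i^i^K⇒i*i^i^i

S ⇒ S*Q   [S ::= S * Q]
S*Q ⇒ Q*Q   [S ::= Q]
Q*Q ⇒ K*Q   [Q ::= K]
K*Q ⇒ i*Q   [K ::= i]
i*Q ⇒ i*Q^K   [Q ::= Q ^ K]
i*Q^K ⇒ i*Q^K^K   [Q ::= Q ^ K]
i*Q^K^K ⇒ i*K^K^K   [Q ::= K]
i*K^K^K ⇒ i*i^K^K   [K ::= i]
i*i^K^K ⇒ i*i^i^K   [K ::= i]
i*i^i^K ⇒ i*i^i^i   [K ::= i]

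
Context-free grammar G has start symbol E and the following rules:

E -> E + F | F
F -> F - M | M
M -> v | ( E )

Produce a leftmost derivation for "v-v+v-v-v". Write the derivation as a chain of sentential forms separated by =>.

E => E+F => F+F => F-M+F => M-M+F => v-M+F => v-v+F => v-v+F-M => v-v+F-M-M => v-v+M-M-M => v-v+v-M-M => v-v+v-v-M => v-v+v-v-v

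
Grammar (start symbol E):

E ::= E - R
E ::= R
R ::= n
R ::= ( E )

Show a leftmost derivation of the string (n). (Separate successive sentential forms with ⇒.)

E⇒R⇒(E)⇒(R)⇒(n)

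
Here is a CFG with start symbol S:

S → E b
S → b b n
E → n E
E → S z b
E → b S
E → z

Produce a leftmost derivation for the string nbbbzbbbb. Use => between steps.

S => Eb => nEb => nbSb => nbEbb => nbbSbb => nbbEbbb => nbbbSbbb => nbbbEbbbb => nbbbzbbbb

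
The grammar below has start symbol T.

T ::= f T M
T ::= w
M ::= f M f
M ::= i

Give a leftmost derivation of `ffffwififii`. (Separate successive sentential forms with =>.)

T=>fTM=>ffTMM=>fffTMMM=>ffffTMMMM=>ffffwMMMM=>ffffwiMMM=>ffffwifMfMM=>ffffwififMM=>ffffwififiM=>ffffwififii

T => fTM   [T ::= f T M]
fTM => ffTMM   [T ::= f T M]
ffTMM => fffTMMM   [T ::= f T M]
fffTMMM => ffffTMMMM   [T ::= f T M]
ffffTMMMM => ffffwMMMM   [T ::= w]
ffffwMMMM => ffffwiMMM   [M ::= i]
ffffwiMMM => ffffwifMfMM   [M ::= f M f]
ffffwifMfMM => ffffwififMM   [M ::= i]
ffffwififMM => ffffwififiM   [M ::= i]
ffffwififiM => ffffwififii   [M ::= i]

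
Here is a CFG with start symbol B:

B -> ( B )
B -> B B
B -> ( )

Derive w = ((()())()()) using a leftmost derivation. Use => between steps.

B => (B) => (BB) => (BBB) => ((B)BB) => ((BB)BB) => ((()B)BB) => ((()())BB) => ((()())()B) => ((()())()())

B => (B)   [B -> ( B )]
(B) => (BB)   [B -> B B]
(BB) => (BBB)   [B -> B B]
(BBB) => ((B)BB)   [B -> ( B )]
((B)BB) => ((BB)BB)   [B -> B B]
((BB)BB) => ((()B)BB)   [B -> ( )]
((()B)BB) => ((()())BB)   [B -> ( )]
((()())BB) => ((()())()B)   [B -> ( )]
((()())()B) => ((()())()())   [B -> ( )]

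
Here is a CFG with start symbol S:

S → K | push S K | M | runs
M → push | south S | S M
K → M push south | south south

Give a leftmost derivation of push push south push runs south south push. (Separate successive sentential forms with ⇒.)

S ⇒ M ⇒ S M ⇒ K M ⇒ M push south M ⇒ push push south M ⇒ push push south S M ⇒ push push south push S K M ⇒ push push south push runs K M ⇒ push push south push runs south south M ⇒ push push south push runs south south push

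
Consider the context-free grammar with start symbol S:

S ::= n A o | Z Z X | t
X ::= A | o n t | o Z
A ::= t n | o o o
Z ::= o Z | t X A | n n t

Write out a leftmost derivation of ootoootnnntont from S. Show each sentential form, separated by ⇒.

S ⇒ ZZX ⇒ oZZX ⇒ ooZZX ⇒ ootXAZX ⇒ ootAAZX ⇒ ootoooAZX ⇒ ootoootnZX ⇒ ootoootnnntX ⇒ ootoootnnntont

S ⇒ ZZX   [S ::= Z Z X]
ZZX ⇒ oZZX   [Z ::= o Z]
oZZX ⇒ ooZZX   [Z ::= o Z]
ooZZX ⇒ ootXAZX   [Z ::= t X A]
ootXAZX ⇒ ootAAZX   [X ::= A]
ootAAZX ⇒ ootoooAZX   [A ::= o o o]
ootoooAZX ⇒ ootoootnZX   [A ::= t n]
ootoootnZX ⇒ ootoootnnntX   [Z ::= n n t]
ootoootnnntX ⇒ ootoootnnntont   [X ::= o n t]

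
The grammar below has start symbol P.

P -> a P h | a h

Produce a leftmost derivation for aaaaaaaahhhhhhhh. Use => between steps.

P => aPh => aaPhh => aaaPhhh => aaaaPhhhh => aaaaaPhhhhh => aaaaaaPhhhhhh => aaaaaaaPhhhhhhh => aaaaaaaahhhhhhhh

P => aPh   [P -> a P h]
aPh => aaPhh   [P -> a P h]
aaPhh => aaaPhhh   [P -> a P h]
aaaPhhh => aaaaPhhhh   [P -> a P h]
aaaaPhhhh => aaaaaPhhhhh   [P -> a P h]
aaaaaPhhhhh => aaaaaaPhhhhhh   [P -> a P h]
aaaaaaPhhhhhh => aaaaaaaPhhhhhhh   [P -> a P h]
aaaaaaaPhhhhhhh => aaaaaaaahhhhhhhh   [P -> a h]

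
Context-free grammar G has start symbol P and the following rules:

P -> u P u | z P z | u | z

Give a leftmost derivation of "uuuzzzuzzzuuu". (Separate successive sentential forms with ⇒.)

P ⇒ uPu   [P -> u P u]
uPu ⇒ uuPuu   [P -> u P u]
uuPuu ⇒ uuuPuuu   [P -> u P u]
uuuPuuu ⇒ uuuzPzuuu   [P -> z P z]
uuuzPzuuu ⇒ uuuzzPzzuuu   [P -> z P z]
uuuzzPzzuuu ⇒ uuuzzzPzzzuuu   [P -> z P z]
uuuzzzPzzzuuu ⇒ uuuzzzuzzzuuu   [P -> u]

P ⇒ uPu ⇒ uuPuu ⇒ uuuPuuu ⇒ uuuzPzuuu ⇒ uuuzzPzzuuu ⇒ uuuzzzPzzzuuu ⇒ uuuzzzuzzzuuu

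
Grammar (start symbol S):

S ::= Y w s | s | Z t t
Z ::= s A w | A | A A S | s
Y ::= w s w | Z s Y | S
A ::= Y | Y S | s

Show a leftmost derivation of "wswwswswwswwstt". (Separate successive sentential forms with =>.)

S => Ztt => AAStt => YAStt => SAStt => YwsAStt => wswwsAStt => wswwsYStt => wswwswswStt => wswwswswYwstt => wswwswswwswwstt

S => Ztt   [S ::= Z t t]
Ztt => AAStt   [Z ::= A A S]
AAStt => YAStt   [A ::= Y]
YAStt => SAStt   [Y ::= S]
SAStt => YwsAStt   [S ::= Y w s]
YwsAStt => wswwsAStt   [Y ::= w s w]
wswwsAStt => wswwsYStt   [A ::= Y]
wswwsYStt => wswwswswStt   [Y ::= w s w]
wswwswswStt => wswwswswYwstt   [S ::= Y w s]
wswwswswYwstt => wswwswswwswwstt   [Y ::= w s w]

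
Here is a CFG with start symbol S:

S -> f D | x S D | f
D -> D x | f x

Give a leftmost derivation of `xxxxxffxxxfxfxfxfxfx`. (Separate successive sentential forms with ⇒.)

S ⇒ xSD   [S -> x S D]
xSD ⇒ xxSDD   [S -> x S D]
xxSDD ⇒ xxxSDDD   [S -> x S D]
xxxSDDD ⇒ xxxxSDDDD   [S -> x S D]
xxxxSDDDD ⇒ xxxxxSDDDDD   [S -> x S D]
xxxxxSDDDDD ⇒ xxxxxfDDDDDD   [S -> f D]
xxxxxfDDDDDD ⇒ xxxxxfDxDDDDD   [D -> D x]
xxxxxfDxDDDDD ⇒ xxxxxfDxxDDDDD   [D -> D x]
xxxxxfDxxDDDDD ⇒ xxxxxffxxxDDDDD   [D -> f x]
xxxxxffxxxDDDDD ⇒ xxxxxffxxxfxDDDD   [D -> f x]
xxxxxffxxxfxDDDD ⇒ xxxxxffxxxfxfxDDD   [D -> f x]
xxxxxffxxxfxfxDDD ⇒ xxxxxffxxxfxfxfxDD   [D -> f x]
xxxxxffxxxfxfxfxDD ⇒ xxxxxffxxxfxfxfxfxD   [D -> f x]
xxxxxffxxxfxfxfxfxD ⇒ xxxxxffxxxfxfxfxfxfx   [D -> f x]

S ⇒ xSD ⇒ xxSDD ⇒ xxxSDDD ⇒ xxxxSDDDD ⇒ xxxxxSDDDDD ⇒ xxxxxfDDDDDD ⇒ xxxxxfDxDDDDD ⇒ xxxxxfDxxDDDDD ⇒ xxxxxffxxxDDDDD ⇒ xxxxxffxxxfxDDDD ⇒ xxxxxffxxxfxfxDDD ⇒ xxxxxffxxxfxfxfxDD ⇒ xxxxxffxxxfxfxfxfxD ⇒ xxxxxffxxxfxfxfxfxfx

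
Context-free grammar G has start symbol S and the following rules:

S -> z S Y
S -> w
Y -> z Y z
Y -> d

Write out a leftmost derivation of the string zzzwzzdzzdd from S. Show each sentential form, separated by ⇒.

S ⇒ zSY   [S -> z S Y]
zSY ⇒ zzSYY   [S -> z S Y]
zzSYY ⇒ zzzSYYY   [S -> z S Y]
zzzSYYY ⇒ zzzwYYY   [S -> w]
zzzwYYY ⇒ zzzwzYzYY   [Y -> z Y z]
zzzwzYzYY ⇒ zzzwzzYzzYY   [Y -> z Y z]
zzzwzzYzzYY ⇒ zzzwzzdzzYY   [Y -> d]
zzzwzzdzzYY ⇒ zzzwzzdzzdY   [Y -> d]
zzzwzzdzzdY ⇒ zzzwzzdzzdd   [Y -> d]

S⇒zSY⇒zzSYY⇒zzzSYYY⇒zzzwYYY⇒zzzwzYzYY⇒zzzwzzYzzYY⇒zzzwzzdzzYY⇒zzzwzzdzzdY⇒zzzwzzdzzdd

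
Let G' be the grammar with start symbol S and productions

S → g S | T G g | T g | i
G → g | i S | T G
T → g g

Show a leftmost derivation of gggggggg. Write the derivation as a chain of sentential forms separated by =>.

S => gS => ggS => ggTGg => ggggGg => ggggTGg => ggggggGg => gggggggg

S => gS   [S → g S]
gS => ggS   [S → g S]
ggS => ggTGg   [S → T G g]
ggTGg => ggggGg   [T → g g]
ggggGg => ggggTGg   [G → T G]
ggggTGg => ggggggGg   [T → g g]
ggggggGg => gggggggg   [G → g]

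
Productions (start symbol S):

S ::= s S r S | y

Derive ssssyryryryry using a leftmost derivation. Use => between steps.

S => sSrS => ssSrSrS => sssSrSrSrS => ssssSrSrSrSrS => ssssyrSrSrSrS => ssssyryrSrSrS => ssssyryryrSrS => ssssyryryryrS => ssssyryryryry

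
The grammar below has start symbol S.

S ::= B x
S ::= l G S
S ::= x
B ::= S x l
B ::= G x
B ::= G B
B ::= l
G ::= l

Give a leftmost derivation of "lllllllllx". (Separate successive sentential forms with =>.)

S => lGS => llS => lllGS => llllS => lllllGS => llllllS => lllllllGS => llllllllS => llllllllBx => lllllllllx

S => lGS   [S ::= l G S]
lGS => llS   [G ::= l]
llS => lllGS   [S ::= l G S]
lllGS => llllS   [G ::= l]
llllS => lllllGS   [S ::= l G S]
lllllGS => llllllS   [G ::= l]
llllllS => lllllllGS   [S ::= l G S]
lllllllGS => llllllllS   [G ::= l]
llllllllS => llllllllBx   [S ::= B x]
llllllllBx => lllllllllx   [B ::= l]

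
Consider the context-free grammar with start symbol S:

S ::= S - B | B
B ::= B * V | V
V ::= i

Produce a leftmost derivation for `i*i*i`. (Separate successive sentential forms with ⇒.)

S ⇒ B   [S ::= B]
B ⇒ B*V   [B ::= B * V]
B*V ⇒ B*V*V   [B ::= B * V]
B*V*V ⇒ V*V*V   [B ::= V]
V*V*V ⇒ i*V*V   [V ::= i]
i*V*V ⇒ i*i*V   [V ::= i]
i*i*V ⇒ i*i*i   [V ::= i]

S ⇒ B ⇒ B*V ⇒ B*V*V ⇒ V*V*V ⇒ i*V*V ⇒ i*i*V ⇒ i*i*i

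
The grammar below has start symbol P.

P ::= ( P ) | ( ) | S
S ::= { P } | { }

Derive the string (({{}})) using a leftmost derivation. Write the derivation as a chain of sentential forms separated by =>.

P => (P) => ((P)) => ((S)) => (({P})) => (({S})) => (({{}}))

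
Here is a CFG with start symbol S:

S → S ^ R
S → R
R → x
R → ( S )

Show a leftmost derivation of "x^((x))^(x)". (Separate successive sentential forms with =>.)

S => S^R   [S → S ^ R]
S^R => S^R^R   [S → S ^ R]
S^R^R => R^R^R   [S → R]
R^R^R => x^R^R   [R → x]
x^R^R => x^(S)^R   [R → ( S )]
x^(S)^R => x^(R)^R   [S → R]
x^(R)^R => x^((S))^R   [R → ( S )]
x^((S))^R => x^((R))^R   [S → R]
x^((R))^R => x^((x))^R   [R → x]
x^((x))^R => x^((x))^(S)   [R → ( S )]
x^((x))^(S) => x^((x))^(R)   [S → R]
x^((x))^(R) => x^((x))^(x)   [R → x]

S => S^R => S^R^R => R^R^R => x^R^R => x^(S)^R => x^(R)^R => x^((S))^R => x^((R))^R => x^((x))^R => x^((x))^(S) => x^((x))^(R) => x^((x))^(x)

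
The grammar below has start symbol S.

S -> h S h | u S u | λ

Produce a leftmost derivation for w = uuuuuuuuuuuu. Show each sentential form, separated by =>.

S=>uSu=>uuSuu=>uuuSuuu=>uuuuSuuuu=>uuuuuSuuuuu=>uuuuuuSuuuuuu=>uuuuuuuuuuuu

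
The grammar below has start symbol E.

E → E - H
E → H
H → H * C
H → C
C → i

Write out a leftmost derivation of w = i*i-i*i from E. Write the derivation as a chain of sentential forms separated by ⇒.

E ⇒ E-H ⇒ H-H ⇒ H*C-H ⇒ C*C-H ⇒ i*C-H ⇒ i*i-H ⇒ i*i-H*C ⇒ i*i-C*C ⇒ i*i-i*C ⇒ i*i-i*i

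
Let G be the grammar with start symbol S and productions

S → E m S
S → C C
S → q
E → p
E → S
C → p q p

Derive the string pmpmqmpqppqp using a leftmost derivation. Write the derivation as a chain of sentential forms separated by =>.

S=>EmS=>SmS=>EmSmS=>pmSmS=>pmEmSmS=>pmpmSmS=>pmpmqmS=>pmpmqmCC=>pmpmqmpqpC=>pmpmqmpqppqp

S => EmS   [S → E m S]
EmS => SmS   [E → S]
SmS => EmSmS   [S → E m S]
EmSmS => pmSmS   [E → p]
pmSmS => pmEmSmS   [S → E m S]
pmEmSmS => pmpmSmS   [E → p]
pmpmSmS => pmpmqmS   [S → q]
pmpmqmS => pmpmqmCC   [S → C C]
pmpmqmCC => pmpmqmpqpC   [C → p q p]
pmpmqmpqpC => pmpmqmpqppqp   [C → p q p]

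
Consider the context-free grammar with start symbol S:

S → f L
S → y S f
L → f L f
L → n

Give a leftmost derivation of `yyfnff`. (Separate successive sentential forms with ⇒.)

S ⇒ ySf ⇒ yySff ⇒ yyfLff ⇒ yyfnff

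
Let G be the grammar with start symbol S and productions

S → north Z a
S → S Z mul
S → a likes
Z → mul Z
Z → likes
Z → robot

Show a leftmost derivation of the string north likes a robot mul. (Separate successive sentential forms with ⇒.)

S ⇒ S Z mul ⇒ north Z a Z mul ⇒ north likes a Z mul ⇒ north likes a robot mul

S ⇒ S Z mul   [S → S Z mul]
S Z mul ⇒ north Z a Z mul   [S → north Z a]
north Z a Z mul ⇒ north likes a Z mul   [Z → likes]
north likes a Z mul ⇒ north likes a robot mul   [Z → robot]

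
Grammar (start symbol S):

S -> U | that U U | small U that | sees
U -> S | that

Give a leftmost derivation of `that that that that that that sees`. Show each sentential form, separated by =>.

S => that U U => that that U => that that S => that that that U U => that that that S U => that that that that U U U => that that that that that U U => that that that that that that U => that that that that that that S => that that that that that that sees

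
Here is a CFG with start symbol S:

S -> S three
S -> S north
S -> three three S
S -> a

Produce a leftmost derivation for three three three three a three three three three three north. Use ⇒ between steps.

S ⇒ S north   [S -> S north]
S north ⇒ three three S north   [S -> three three S]
three three S north ⇒ three three three three S north   [S -> three three S]
three three three three S north ⇒ three three three three S three north   [S -> S three]
three three three three S three north ⇒ three three three three S three three north   [S -> S three]
three three three three S three three north ⇒ three three three three S three three three north   [S -> S three]
three three three three S three three three north ⇒ three three three three S three three three three north   [S -> S three]
three three three three S three three three three north ⇒ three three three three S three three three three three north   [S -> S three]
three three three three S three three three three three north ⇒ three three three three a three three three three three north   [S -> a]

S ⇒ S north ⇒ three three S north ⇒ three three three three S north ⇒ three three three three S three north ⇒ three three three three S three three north ⇒ three three three three S three three three north ⇒ three three three three S three three three three north ⇒ three three three three S three three three three three north ⇒ three three three three a three three three three three north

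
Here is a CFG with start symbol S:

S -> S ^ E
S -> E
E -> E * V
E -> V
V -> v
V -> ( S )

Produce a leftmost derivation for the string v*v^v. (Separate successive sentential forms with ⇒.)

S ⇒ S^E ⇒ E^E ⇒ E*V^E ⇒ V*V^E ⇒ v*V^E ⇒ v*v^E ⇒ v*v^V ⇒ v*v^v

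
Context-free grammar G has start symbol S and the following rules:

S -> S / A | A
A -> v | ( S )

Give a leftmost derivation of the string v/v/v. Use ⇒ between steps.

S ⇒ S/A ⇒ S/A/A ⇒ A/A/A ⇒ v/A/A ⇒ v/v/A ⇒ v/v/v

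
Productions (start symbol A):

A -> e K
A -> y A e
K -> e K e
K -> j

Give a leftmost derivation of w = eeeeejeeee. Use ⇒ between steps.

A ⇒ eK ⇒ eeKe ⇒ eeeKee ⇒ eeeeKeee ⇒ eeeeeKeeee ⇒ eeeeejeeee

A ⇒ eK   [A -> e K]
eK ⇒ eeKe   [K -> e K e]
eeKe ⇒ eeeKee   [K -> e K e]
eeeKee ⇒ eeeeKeee   [K -> e K e]
eeeeKeee ⇒ eeeeeKeeee   [K -> e K e]
eeeeeKeeee ⇒ eeeeejeeee   [K -> j]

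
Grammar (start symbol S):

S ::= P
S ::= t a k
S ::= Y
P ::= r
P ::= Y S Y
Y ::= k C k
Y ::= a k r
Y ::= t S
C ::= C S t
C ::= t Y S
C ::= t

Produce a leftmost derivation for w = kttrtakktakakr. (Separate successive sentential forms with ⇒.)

S ⇒ P ⇒ YSY ⇒ kCkSY ⇒ ktYSkSY ⇒ kttSSkSY ⇒ kttPSkSY ⇒ kttrSkSY ⇒ kttrtakkSY ⇒ kttrtakktakY ⇒ kttrtakktakakr

S ⇒ P   [S ::= P]
P ⇒ YSY   [P ::= Y S Y]
YSY ⇒ kCkSY   [Y ::= k C k]
kCkSY ⇒ ktYSkSY   [C ::= t Y S]
ktYSkSY ⇒ kttSSkSY   [Y ::= t S]
kttSSkSY ⇒ kttPSkSY   [S ::= P]
kttPSkSY ⇒ kttrSkSY   [P ::= r]
kttrSkSY ⇒ kttrtakkSY   [S ::= t a k]
kttrtakkSY ⇒ kttrtakktakY   [S ::= t a k]
kttrtakktakY ⇒ kttrtakktakakr   [Y ::= a k r]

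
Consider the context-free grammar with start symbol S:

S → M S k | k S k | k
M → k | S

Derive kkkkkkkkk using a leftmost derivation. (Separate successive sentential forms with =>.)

S => kSk   [S → k S k]
kSk => kMSkk   [S → M S k]
kMSkk => kSSkk   [M → S]
kSSkk => kkSkk   [S → k]
kkSkk => kkMSkkk   [S → M S k]
kkMSkkk => kkSSkkk   [M → S]
kkSSkkk => kkkSkSkkk   [S → k S k]
kkkSkSkkk => kkkkkSkkk   [S → k]
kkkkkSkkk => kkkkkkkkk   [S → k]

S => kSk => kMSkk => kSSkk => kkSkk => kkMSkkk => kkSSkkk => kkkSkSkkk => kkkkkSkkk => kkkkkkkkk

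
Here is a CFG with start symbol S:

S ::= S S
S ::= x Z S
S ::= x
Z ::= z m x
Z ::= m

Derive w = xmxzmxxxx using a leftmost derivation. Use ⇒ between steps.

S ⇒ SS   [S ::= S S]
SS ⇒ xZSS   [S ::= x Z S]
xZSS ⇒ xmSS   [Z ::= m]
xmSS ⇒ xmSSS   [S ::= S S]
xmSSS ⇒ xmxZSSS   [S ::= x Z S]
xmxZSSS ⇒ xmxzmxSSS   [Z ::= z m x]
xmxzmxSSS ⇒ xmxzmxxSS   [S ::= x]
xmxzmxxSS ⇒ xmxzmxxxS   [S ::= x]
xmxzmxxxS ⇒ xmxzmxxxx   [S ::= x]

S⇒SS⇒xZSS⇒xmSS⇒xmSSS⇒xmxZSSS⇒xmxzmxSSS⇒xmxzmxxSS⇒xmxzmxxxS⇒xmxzmxxxx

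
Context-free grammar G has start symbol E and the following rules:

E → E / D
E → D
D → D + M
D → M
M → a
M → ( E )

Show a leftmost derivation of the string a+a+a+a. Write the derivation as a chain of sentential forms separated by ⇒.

E ⇒ D   [E → D]
D ⇒ D+M   [D → D + M]
D+M ⇒ D+M+M   [D → D + M]
D+M+M ⇒ D+M+M+M   [D → D + M]
D+M+M+M ⇒ M+M+M+M   [D → M]
M+M+M+M ⇒ a+M+M+M   [M → a]
a+M+M+M ⇒ a+a+M+M   [M → a]
a+a+M+M ⇒ a+a+a+M   [M → a]
a+a+a+M ⇒ a+a+a+a   [M → a]

E ⇒ D ⇒ D+M ⇒ D+M+M ⇒ D+M+M+M ⇒ M+M+M+M ⇒ a+M+M+M ⇒ a+a+M+M ⇒ a+a+a+M ⇒ a+a+a+a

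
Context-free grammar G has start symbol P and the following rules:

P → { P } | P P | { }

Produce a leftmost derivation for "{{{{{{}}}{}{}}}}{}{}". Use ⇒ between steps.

P⇒PP⇒PPP⇒{P}PP⇒{{P}}PP⇒{{{P}}}PP⇒{{{PP}}}PP⇒{{{PPP}}}PP⇒{{{{P}PP}}}PP⇒{{{{{P}}PP}}}PP⇒{{{{{{}}}PP}}}PP⇒{{{{{{}}}{}P}}}PP⇒{{{{{{}}}{}{}}}}PP⇒{{{{{{}}}{}{}}}}{}P⇒{{{{{{}}}{}{}}}}{}{}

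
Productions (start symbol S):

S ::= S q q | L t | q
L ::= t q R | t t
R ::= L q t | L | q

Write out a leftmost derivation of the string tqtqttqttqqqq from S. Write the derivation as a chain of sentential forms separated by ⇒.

S⇒Sqq⇒Sqqqq⇒Ltqqqq⇒tqRtqqqq⇒tqLqttqqqq⇒tqtqRqttqqqq⇒tqtqLqttqqqq⇒tqtqttqttqqqq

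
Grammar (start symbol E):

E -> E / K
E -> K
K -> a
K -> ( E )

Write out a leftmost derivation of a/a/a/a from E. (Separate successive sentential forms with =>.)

E => E/K => E/K/K => E/K/K/K => K/K/K/K => a/K/K/K => a/a/K/K => a/a/a/K => a/a/a/a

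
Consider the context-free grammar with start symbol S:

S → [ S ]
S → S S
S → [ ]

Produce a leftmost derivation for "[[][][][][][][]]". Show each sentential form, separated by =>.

S => [S] => [SS] => [SSS] => [SSSS] => [SSSSS] => [SSSSSS] => [SSSSSSS] => [[]SSSSSS] => [[][]SSSSS] => [[][][]SSSS] => [[][][][]SSS] => [[][][][][]SS] => [[][][][][][]S] => [[][][][][][][]]

S => [S]   [S → [ S ]]
[S] => [SS]   [S → S S]
[SS] => [SSS]   [S → S S]
[SSS] => [SSSS]   [S → S S]
[SSSS] => [SSSSS]   [S → S S]
[SSSSS] => [SSSSSS]   [S → S S]
[SSSSSS] => [SSSSSSS]   [S → S S]
[SSSSSSS] => [[]SSSSSS]   [S → [ ]]
[[]SSSSSS] => [[][]SSSSS]   [S → [ ]]
[[][]SSSSS] => [[][][]SSSS]   [S → [ ]]
[[][][]SSSS] => [[][][][]SSS]   [S → [ ]]
[[][][][]SSS] => [[][][][][]SS]   [S → [ ]]
[[][][][][]SS] => [[][][][][][]S]   [S → [ ]]
[[][][][][][]S] => [[][][][][][][]]   [S → [ ]]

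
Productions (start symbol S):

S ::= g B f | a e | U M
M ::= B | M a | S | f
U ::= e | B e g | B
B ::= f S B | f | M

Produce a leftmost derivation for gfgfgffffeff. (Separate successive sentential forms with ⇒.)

S⇒gBf⇒gfSBf⇒gfgBfBf⇒gfgfSBfBf⇒gfgfgBfBfBf⇒gfgfgMfBfBf⇒gfgfgffBfBf⇒gfgfgffMfBf⇒gfgfgffffBf⇒gfgfgffffMf⇒gfgfgffffSf⇒gfgfgffffUMf⇒gfgfgffffeMf⇒gfgfgffffeff

S ⇒ gBf   [S ::= g B f]
gBf ⇒ gfSBf   [B ::= f S B]
gfSBf ⇒ gfgBfBf   [S ::= g B f]
gfgBfBf ⇒ gfgfSBfBf   [B ::= f S B]
gfgfSBfBf ⇒ gfgfgBfBfBf   [S ::= g B f]
gfgfgBfBfBf ⇒ gfgfgMfBfBf   [B ::= M]
gfgfgMfBfBf ⇒ gfgfgffBfBf   [M ::= f]
gfgfgffBfBf ⇒ gfgfgffMfBf   [B ::= M]
gfgfgffMfBf ⇒ gfgfgffffBf   [M ::= f]
gfgfgffffBf ⇒ gfgfgffffMf   [B ::= M]
gfgfgffffMf ⇒ gfgfgffffSf   [M ::= S]
gfgfgffffSf ⇒ gfgfgffffUMf   [S ::= U M]
gfgfgffffUMf ⇒ gfgfgffffeMf   [U ::= e]
gfgfgffffeMf ⇒ gfgfgffffeff   [M ::= f]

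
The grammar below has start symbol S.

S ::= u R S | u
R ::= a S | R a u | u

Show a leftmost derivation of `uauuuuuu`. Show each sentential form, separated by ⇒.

S⇒uRS⇒uaSS⇒uauRSS⇒uauuSS⇒uauuuRSS⇒uauuuuSS⇒uauuuuuS⇒uauuuuuu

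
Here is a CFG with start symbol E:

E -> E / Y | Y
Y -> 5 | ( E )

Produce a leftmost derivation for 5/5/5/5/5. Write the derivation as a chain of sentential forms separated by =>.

E => E/Y   [E -> E / Y]
E/Y => E/Y/Y   [E -> E / Y]
E/Y/Y => E/Y/Y/Y   [E -> E / Y]
E/Y/Y/Y => E/Y/Y/Y/Y   [E -> E / Y]
E/Y/Y/Y/Y => Y/Y/Y/Y/Y   [E -> Y]
Y/Y/Y/Y/Y => 5/Y/Y/Y/Y   [Y -> 5]
5/Y/Y/Y/Y => 5/5/Y/Y/Y   [Y -> 5]
5/5/Y/Y/Y => 5/5/5/Y/Y   [Y -> 5]
5/5/5/Y/Y => 5/5/5/5/Y   [Y -> 5]
5/5/5/5/Y => 5/5/5/5/5   [Y -> 5]

E => E/Y => E/Y/Y => E/Y/Y/Y => E/Y/Y/Y/Y => Y/Y/Y/Y/Y => 5/Y/Y/Y/Y => 5/5/Y/Y/Y => 5/5/5/Y/Y => 5/5/5/5/Y => 5/5/5/5/5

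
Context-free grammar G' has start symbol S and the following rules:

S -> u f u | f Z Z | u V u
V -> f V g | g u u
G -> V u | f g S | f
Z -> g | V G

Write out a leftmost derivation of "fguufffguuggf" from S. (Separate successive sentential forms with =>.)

S => fZZ   [S -> f Z Z]
fZZ => fVGZ   [Z -> V G]
fVGZ => fguuGZ   [V -> g u u]
fguuGZ => fguufZ   [G -> f]
fguufZ => fguufVG   [Z -> V G]
fguufVG => fguuffVgG   [V -> f V g]
fguuffVgG => fguufffVggG   [V -> f V g]
fguufffVggG => fguufffguuggG   [V -> g u u]
fguufffguuggG => fguufffguuggf   [G -> f]

S => fZZ => fVGZ => fguuGZ => fguufZ => fguufVG => fguuffVgG => fguufffVggG => fguufffguuggG => fguufffguuggf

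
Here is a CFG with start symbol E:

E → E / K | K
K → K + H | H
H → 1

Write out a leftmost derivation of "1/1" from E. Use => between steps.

E => E/K => K/K => H/K => 1/K => 1/H => 1/1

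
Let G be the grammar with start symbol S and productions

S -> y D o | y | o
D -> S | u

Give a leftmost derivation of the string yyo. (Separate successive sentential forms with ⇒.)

S ⇒ yDo ⇒ ySo ⇒ yyo

S ⇒ yDo   [S -> y D o]
yDo ⇒ ySo   [D -> S]
ySo ⇒ yyo   [S -> y]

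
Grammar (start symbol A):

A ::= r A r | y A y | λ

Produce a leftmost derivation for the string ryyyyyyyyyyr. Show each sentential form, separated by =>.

A => rAr   [A ::= r A r]
rAr => ryAyr   [A ::= y A y]
ryAyr => ryyAyyr   [A ::= y A y]
ryyAyyr => ryyyAyyyr   [A ::= y A y]
ryyyAyyyr => ryyyyAyyyyr   [A ::= y A y]
ryyyyAyyyyr => ryyyyyAyyyyyr   [A ::= y A y]
ryyyyyAyyyyyr => ryyyyyyyyyyr   [A ::= λ]

A => rAr => ryAyr => ryyAyyr => ryyyAyyyr => ryyyyAyyyyr => ryyyyyAyyyyyr => ryyyyyyyyyyr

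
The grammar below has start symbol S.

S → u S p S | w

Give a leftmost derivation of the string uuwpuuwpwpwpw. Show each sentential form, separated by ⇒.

S ⇒ uSpS ⇒ uuSpSpS ⇒ uuwpSpS ⇒ uuwpuSpSpS ⇒ uuwpuuSpSpSpS ⇒ uuwpuuwpSpSpS ⇒ uuwpuuwpwpSpS ⇒ uuwpuuwpwpwpS ⇒ uuwpuuwpwpwpw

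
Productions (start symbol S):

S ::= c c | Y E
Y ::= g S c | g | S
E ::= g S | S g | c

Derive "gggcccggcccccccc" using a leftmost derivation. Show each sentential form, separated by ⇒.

S⇒YE⇒gScE⇒gYEcE⇒ggScEcE⇒ggYEcEcE⇒gggScEcEcE⇒gggcccEcEcE⇒gggcccgScEcE⇒gggcccgYEcEcE⇒gggcccggScEcEcE⇒gggcccggcccEcEcE⇒gggcccggcccccEcE⇒gggcccggcccccccE⇒gggcccggcccccccc

S ⇒ YE   [S ::= Y E]
YE ⇒ gScE   [Y ::= g S c]
gScE ⇒ gYEcE   [S ::= Y E]
gYEcE ⇒ ggScEcE   [Y ::= g S c]
ggScEcE ⇒ ggYEcEcE   [S ::= Y E]
ggYEcEcE ⇒ gggScEcEcE   [Y ::= g S c]
gggScEcEcE ⇒ gggcccEcEcE   [S ::= c c]
gggcccEcEcE ⇒ gggcccgScEcE   [E ::= g S]
gggcccgScEcE ⇒ gggcccgYEcEcE   [S ::= Y E]
gggcccgYEcEcE ⇒ gggcccggScEcEcE   [Y ::= g S c]
gggcccggScEcEcE ⇒ gggcccggcccEcEcE   [S ::= c c]
gggcccggcccEcEcE ⇒ gggcccggcccccEcE   [E ::= c]
gggcccggcccccEcE ⇒ gggcccggcccccccE   [E ::= c]
gggcccggcccccccE ⇒ gggcccggcccccccc   [E ::= c]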